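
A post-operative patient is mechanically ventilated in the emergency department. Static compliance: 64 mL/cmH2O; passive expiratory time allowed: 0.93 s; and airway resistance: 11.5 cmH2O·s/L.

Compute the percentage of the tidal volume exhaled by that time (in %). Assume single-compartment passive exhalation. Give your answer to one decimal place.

71.7

τ = R × C = 11.5 × 64 mL/cmH2O = 11.5 × 0.064 L/cmH2O = 0.736 s.
Passive exhalation: V(t)/V₀ = e^(−t/τ) = e^(−0.93/0.736) = 0.2826.
Fraction exhaled = 1 − 0.2826 = 0.7174 → 71.74%.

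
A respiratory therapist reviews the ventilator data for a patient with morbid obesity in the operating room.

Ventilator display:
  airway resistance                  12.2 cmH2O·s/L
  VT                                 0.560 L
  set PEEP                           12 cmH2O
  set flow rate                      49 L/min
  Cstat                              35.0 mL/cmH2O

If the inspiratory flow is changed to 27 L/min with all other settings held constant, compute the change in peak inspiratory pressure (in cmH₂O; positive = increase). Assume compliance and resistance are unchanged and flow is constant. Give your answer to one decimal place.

-4.5

Flow: 49 L/min ÷ 60 = 0.8167 L/s.
New flow: 27 L/min ÷ 60 = 0.45 L/s.
PIP = Vt/C + R·V̇ + PEEP (constant-flow equation of motion).
Only the resistive term changes: ΔPIP = R × ΔV̇ = 12.2 × (0.45 − 0.8167) = 12.2 × -0.3667 = -4.474 cmH2O.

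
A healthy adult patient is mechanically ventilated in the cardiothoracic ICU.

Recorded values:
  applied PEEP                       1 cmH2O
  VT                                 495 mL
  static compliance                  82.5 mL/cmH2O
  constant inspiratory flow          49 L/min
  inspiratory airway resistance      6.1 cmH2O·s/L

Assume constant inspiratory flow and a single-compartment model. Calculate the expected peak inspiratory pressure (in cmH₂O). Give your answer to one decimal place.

12.0

Flow: 49 L/min ÷ 60 = 0.8167 L/s.
Equation of motion (constant flow): PIP = Vt/C + R·V̇ + PEEP.
PIP = 495/82.5 + 6.1×0.8167 + 1 = 6.0 + 4.982 + 1 = 11.982 cmH2O.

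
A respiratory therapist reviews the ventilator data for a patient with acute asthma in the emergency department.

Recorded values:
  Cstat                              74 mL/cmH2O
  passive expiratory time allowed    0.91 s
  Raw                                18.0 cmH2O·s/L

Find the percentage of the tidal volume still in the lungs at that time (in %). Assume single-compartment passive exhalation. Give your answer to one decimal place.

50.5

τ = R × C = 18.0 × 74 mL/cmH2O = 18.0 × 0.074 L/cmH2O = 1.332 s.
Passive exhalation: V(t)/V₀ = e^(−t/τ) = e^(−0.91/1.332) = 0.505.
Fraction remaining = 0.505 → 50.5%.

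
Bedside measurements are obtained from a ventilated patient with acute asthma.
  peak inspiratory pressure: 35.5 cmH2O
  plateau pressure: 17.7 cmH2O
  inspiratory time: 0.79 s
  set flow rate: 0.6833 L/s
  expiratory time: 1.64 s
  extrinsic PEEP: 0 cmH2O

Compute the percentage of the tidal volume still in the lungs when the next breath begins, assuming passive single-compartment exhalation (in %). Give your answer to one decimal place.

Vt = flow × Ti = 0.6833 L/s × 0.79 s × 1000 mL/L = 539.81 mL.
R = (PIP − Pplat)/V̇ = (35.5 − 17.7) / 0.6833 = 17.8/0.6833 = 26.05 cmH2O·s/L.
C = Vt/(Pplat − PEEP) = 539.81 / (17.7 − 0) = 539.81/17.7 = 30.498 mL/cmH2O.
τ = R × C = 26.05 × 0.0305 L/cmH2O = 0.7945 s.
Fraction remaining at end-expiration = e^(−Te/τ) = e^(−1.64/0.7945) = 0.1269 → 12.69%.

12.7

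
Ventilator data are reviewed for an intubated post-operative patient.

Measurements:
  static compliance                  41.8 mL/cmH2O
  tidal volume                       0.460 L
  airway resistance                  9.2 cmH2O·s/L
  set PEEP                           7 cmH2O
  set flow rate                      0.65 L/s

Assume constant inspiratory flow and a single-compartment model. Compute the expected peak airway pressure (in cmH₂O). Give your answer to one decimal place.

Equation of motion (constant flow): PIP = Vt/C + R·V̇ + PEEP.
PIP = 460/41.8 + 9.2×0.65 + 7 = 11.005 + 5.98 + 7 = 23.985 cmH2O.

24.0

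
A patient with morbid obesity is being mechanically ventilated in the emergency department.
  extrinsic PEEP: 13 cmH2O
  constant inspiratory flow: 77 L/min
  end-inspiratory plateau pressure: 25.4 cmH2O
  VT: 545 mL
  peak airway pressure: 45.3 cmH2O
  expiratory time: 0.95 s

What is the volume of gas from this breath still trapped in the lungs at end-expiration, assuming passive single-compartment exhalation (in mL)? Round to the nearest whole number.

135

Flow: 77 L/min ÷ 60 = 1.2833 L/s.
R = (PIP − Pplat)/V̇ = (45.3 − 25.4) / 1.2833 = 19.9/1.2833 = 15.507 cmH2O·s/L.
C = Vt/(Pplat − PEEP) = 545.0 / (25.4 − 13) = 545.0/12.4 = 43.952 mL/cmH2O.
τ = R × C = 15.507 × 0.04395 L/cmH2O = 0.6815 s.
Fraction remaining = e^(−Te/τ) = e^(−0.95/0.6815) = 0.2481.
Trapped volume = 545.0 × 0.2481 = 135.21 mL.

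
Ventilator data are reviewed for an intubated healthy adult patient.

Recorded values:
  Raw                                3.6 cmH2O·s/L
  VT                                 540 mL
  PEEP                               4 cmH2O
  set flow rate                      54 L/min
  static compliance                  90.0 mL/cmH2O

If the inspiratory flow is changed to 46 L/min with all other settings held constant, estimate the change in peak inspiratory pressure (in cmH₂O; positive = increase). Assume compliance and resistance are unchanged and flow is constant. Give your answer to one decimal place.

Flow: 54 L/min ÷ 60 = 0.9 L/s.
New flow: 46 L/min ÷ 60 = 0.7667 L/s.
PIP = Vt/C + R·V̇ + PEEP (constant-flow equation of motion).
Only the resistive term changes: ΔPIP = R × ΔV̇ = 3.6 × (0.7667 − 0.9) = 3.6 × -0.1333 = -0.4799 cmH2O.

-0.5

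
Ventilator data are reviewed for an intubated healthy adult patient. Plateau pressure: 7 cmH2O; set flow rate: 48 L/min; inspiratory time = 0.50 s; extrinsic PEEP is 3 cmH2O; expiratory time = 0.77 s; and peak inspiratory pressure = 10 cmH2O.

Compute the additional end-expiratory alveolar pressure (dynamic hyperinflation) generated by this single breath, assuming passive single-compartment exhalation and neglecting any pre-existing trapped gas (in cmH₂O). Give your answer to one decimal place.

Flow: 48 L/min ÷ 60 = 0.8 L/s.
Vt = flow × Ti = 0.8 L/s × 0.50 s × 1000 mL/L = 400.0 mL.
R = (PIP − Pplat)/V̇ = (10 − 7) / 0.8 = 3.0/0.8 = 3.75 cmH2O·s/L.
C = Vt/(Pplat − PEEP) = 400.0 / (7 − 3) = 400.0/4.0 = 100.0 mL/cmH2O.
τ = R × C = 3.75 × 0.1 L/cmH2O = 0.375 s.
Fraction remaining = e^(−Te/τ) = e^(−0.77/0.375) = 0.1283; trapped volume = 400.0 × 0.1283 = 51.32 mL.
Additional alveolar pressure from trapping ≈ V_trapped / C = 51.32 / 100.0 = 0.5132 cmH2O.

0.5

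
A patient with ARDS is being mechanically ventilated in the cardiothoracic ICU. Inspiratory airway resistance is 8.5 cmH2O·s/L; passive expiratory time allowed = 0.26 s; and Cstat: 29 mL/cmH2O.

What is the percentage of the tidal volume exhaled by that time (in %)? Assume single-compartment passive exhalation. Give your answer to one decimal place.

τ = R × C = 8.5 × 29 mL/cmH2O = 8.5 × 0.029 L/cmH2O = 0.2465 s.
Passive exhalation: V(t)/V₀ = e^(−t/τ) = e^(−0.26/0.2465) = 0.3483.
Fraction exhaled = 1 − 0.3483 = 0.6517 → 65.17%.

65.2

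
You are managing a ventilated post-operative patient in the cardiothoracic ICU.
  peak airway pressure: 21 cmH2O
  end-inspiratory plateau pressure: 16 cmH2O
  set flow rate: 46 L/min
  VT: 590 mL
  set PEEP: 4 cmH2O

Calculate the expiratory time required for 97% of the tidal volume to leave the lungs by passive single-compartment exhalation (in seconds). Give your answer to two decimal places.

Flow: 46 L/min ÷ 60 = 0.7667 L/s.
R = (PIP − Pplat)/V̇ = (21 − 16) / 0.7667 = 5.0/0.7667 = 6.521 cmH2O·s/L.
C = Vt/(Pplat − PEEP) = 590.0 / (16 − 4) = 590.0/12.0 = 49.167 mL/cmH2O.
τ = R × C = 6.521 × 0.04917 L/cmH2O = 0.3206 s.
t = −τ·ln(1 − 0.97) = −0.3206·ln(0.03) = 1.124 s.

1.12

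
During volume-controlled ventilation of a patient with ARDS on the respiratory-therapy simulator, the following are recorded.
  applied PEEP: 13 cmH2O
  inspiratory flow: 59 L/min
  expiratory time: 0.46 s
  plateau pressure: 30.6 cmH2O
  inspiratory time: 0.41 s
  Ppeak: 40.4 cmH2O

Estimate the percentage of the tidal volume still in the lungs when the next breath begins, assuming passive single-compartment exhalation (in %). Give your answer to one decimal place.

13.3

Flow: 59 L/min ÷ 60 = 0.9833 L/s.
Vt = flow × Ti = 0.9833 L/s × 0.41 s × 1000 mL/L = 403.15 mL.
R = (PIP − Pplat)/V̇ = (40.4 − 30.6) / 0.9833 = 9.8/0.9833 = 9.966 cmH2O·s/L.
C = Vt/(Pplat − PEEP) = 403.15 / (30.6 − 13) = 403.15/17.6 = 22.906 mL/cmH2O.
τ = R × C = 9.966 × 0.02291 L/cmH2O = 0.2283 s.
Fraction remaining at end-expiration = e^(−Te/τ) = e^(−0.46/0.2283) = 0.1333 → 13.33%.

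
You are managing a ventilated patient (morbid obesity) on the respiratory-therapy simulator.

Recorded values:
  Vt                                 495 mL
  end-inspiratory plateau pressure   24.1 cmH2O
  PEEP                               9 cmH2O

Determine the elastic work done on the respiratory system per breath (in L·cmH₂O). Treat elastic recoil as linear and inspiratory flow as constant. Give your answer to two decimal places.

Elastic work ≈ ½ × (Pplat − PEEP) × Vt = 0.5 × (24.1 − 9) × 0.495 L = 0.5 × 15.1 × 0.495 = 3.737 L·cmH2O.

3.74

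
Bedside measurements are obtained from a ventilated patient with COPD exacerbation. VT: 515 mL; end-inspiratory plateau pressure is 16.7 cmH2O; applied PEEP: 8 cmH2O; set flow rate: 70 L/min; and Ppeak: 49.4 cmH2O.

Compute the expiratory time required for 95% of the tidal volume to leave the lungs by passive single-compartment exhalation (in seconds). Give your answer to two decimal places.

4.97

Flow: 70 L/min ÷ 60 = 1.1667 L/s.
R = (PIP − Pplat)/V̇ = (49.4 − 16.7) / 1.1667 = 32.7/1.1667 = 28.028 cmH2O·s/L.
C = Vt/(Pplat − PEEP) = 515.0 / (16.7 − 8) = 515.0/8.7 = 59.195 mL/cmH2O.
τ = R × C = 28.028 × 0.0592 L/cmH2O = 1.659 s.
t = −τ·ln(1 − 0.95) = −1.659·ln(0.05) = 4.97 s.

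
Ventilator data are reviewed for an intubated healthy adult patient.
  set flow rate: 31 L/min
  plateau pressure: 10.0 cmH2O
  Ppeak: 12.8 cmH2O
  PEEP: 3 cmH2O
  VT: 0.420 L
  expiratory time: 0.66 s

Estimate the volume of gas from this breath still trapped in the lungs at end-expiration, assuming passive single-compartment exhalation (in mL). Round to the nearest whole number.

Flow: 31 L/min ÷ 60 = 0.5167 L/s.
R = (PIP − Pplat)/V̇ = (12.8 − 10.0) / 0.5167 = 2.8/0.5167 = 5.419 cmH2O·s/L.
C = Vt/(Pplat − PEEP) = 420.0 / (10.0 − 3) = 420.0/7.0 = 60.0 mL/cmH2O.
τ = R × C = 5.419 × 0.06 L/cmH2O = 0.3251 s.
Fraction remaining = e^(−Te/τ) = e^(−0.66/0.3251) = 0.1313.
Trapped volume = 420.0 × 0.1313 = 55.146 mL.

55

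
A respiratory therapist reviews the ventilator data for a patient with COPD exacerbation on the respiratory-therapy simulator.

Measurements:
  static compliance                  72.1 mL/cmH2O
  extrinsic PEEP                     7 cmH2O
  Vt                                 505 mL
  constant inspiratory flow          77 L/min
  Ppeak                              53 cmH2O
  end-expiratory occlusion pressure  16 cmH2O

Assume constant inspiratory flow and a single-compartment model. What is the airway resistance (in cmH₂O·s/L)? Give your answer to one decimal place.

Flow: 77 L/min ÷ 60 = 1.2833 L/s.
Total PEEP = 16 cmH2O (set 7 + intrinsic 9); this is the baseline alveolar pressure.
Equation of motion (constant flow): PIP = Vt/C + R·V̇ + PEEP.
R·V̇ = PIP − Vt/C − PEEP = 53 − 505/72.1 − 16 = 53 − 7.004 − 16 = 29.996 cmH2O.
R = 29.996 / 1.2833 = 23.374 cmH2O·s/L.

23.4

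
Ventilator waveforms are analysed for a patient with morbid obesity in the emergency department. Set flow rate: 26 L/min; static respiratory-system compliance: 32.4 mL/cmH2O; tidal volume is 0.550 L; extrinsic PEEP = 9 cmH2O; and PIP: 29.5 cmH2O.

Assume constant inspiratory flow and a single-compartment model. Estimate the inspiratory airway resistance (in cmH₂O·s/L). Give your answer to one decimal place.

Flow: 26 L/min ÷ 60 = 0.4333 L/s.
Equation of motion (constant flow): PIP = Vt/C + R·V̇ + PEEP.
R·V̇ = PIP − Vt/C − PEEP = 29.5 − 550/32.4 − 9 = 29.5 − 16.975 − 9 = 3.525 cmH2O.
R = 3.525 / 0.4333 = 8.135 cmH2O·s/L.

8.1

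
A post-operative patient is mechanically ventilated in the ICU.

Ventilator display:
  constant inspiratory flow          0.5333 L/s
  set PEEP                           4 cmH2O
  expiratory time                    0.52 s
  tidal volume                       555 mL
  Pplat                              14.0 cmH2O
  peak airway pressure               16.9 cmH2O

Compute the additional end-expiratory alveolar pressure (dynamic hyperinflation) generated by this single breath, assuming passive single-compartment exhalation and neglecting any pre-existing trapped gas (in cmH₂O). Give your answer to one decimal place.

R = (PIP − Pplat)/V̇ = (16.9 − 14.0) / 0.5333 = 2.9/0.5333 = 5.438 cmH2O·s/L.
C = Vt/(Pplat − PEEP) = 555.0 / (14.0 − 4) = 555.0/10.0 = 55.5 mL/cmH2O.
τ = R × C = 5.438 × 0.0555 L/cmH2O = 0.3018 s.
Fraction remaining = e^(−Te/τ) = e^(−0.52/0.3018) = 0.1785; trapped volume = 555.0 × 0.1785 = 99.068 mL.
Additional alveolar pressure from trapping ≈ V_trapped / C = 99.068 / 55.5 = 1.785 cmH2O.

1.8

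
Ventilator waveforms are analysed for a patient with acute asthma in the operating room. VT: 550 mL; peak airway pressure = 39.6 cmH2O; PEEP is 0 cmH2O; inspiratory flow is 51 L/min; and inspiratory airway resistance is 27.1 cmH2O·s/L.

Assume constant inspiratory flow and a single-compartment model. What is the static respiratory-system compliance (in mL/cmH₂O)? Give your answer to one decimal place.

33.2

Flow: 51 L/min ÷ 60 = 0.85 L/s.
Equation of motion (constant flow): PIP = Vt/C + R·V̇ + PEEP.
Vt/C = PIP − R·V̇ − PEEP = 39.6 − 27.1×0.85 − 0 = 39.6 − 23.035 − 0 = 16.565 cmH2O.
C = Vt / 16.565 = 550 / 16.565 = 33.203 mL/cmH2O.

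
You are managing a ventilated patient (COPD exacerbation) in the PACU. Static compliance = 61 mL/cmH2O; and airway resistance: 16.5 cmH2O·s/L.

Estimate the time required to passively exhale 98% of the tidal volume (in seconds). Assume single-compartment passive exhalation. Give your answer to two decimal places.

τ = R × C = 16.5 × 61 mL/cmH2O = 16.5 × 0.061 L/cmH2O = 1.007 s.
Exhaled fraction f = 1 − e^(−t/τ) → t = −τ·ln(1 − f) = −1.007·ln(0.02) = 3.939 s.

3.94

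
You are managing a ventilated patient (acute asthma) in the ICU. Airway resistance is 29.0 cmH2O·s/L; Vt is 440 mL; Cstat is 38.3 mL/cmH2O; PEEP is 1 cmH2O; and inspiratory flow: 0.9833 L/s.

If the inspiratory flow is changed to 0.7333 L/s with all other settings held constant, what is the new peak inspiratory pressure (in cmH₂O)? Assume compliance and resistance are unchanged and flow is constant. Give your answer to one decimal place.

PIP = Vt/C + R·V̇ + PEEP (constant-flow equation of motion).
Only the resistive term changes: ΔPIP = R × ΔV̇ = 29.0 × (0.7333 − 0.9833) = 29.0 × -0.25 = -7.25 cmH2O.
Original PIP = 440/38.3 + 29.0×0.9833 + 1 = 41.004 cmH2O; new PIP = 41.004 + (-7.25) = 33.754 cmH2O.

33.8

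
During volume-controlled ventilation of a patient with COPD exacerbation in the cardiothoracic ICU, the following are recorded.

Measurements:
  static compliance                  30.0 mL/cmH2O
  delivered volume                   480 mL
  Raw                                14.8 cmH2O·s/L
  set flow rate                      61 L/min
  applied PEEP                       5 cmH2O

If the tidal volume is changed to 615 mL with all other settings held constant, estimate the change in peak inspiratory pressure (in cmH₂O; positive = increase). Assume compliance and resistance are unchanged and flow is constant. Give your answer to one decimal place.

PIP = Vt/C + R·V̇ + PEEP (constant-flow equation of motion).
Only the elastic term changes: ΔPIP = ΔVt / C = (615 − 480) / 30.0 = 4.5 cmH2O.

4.5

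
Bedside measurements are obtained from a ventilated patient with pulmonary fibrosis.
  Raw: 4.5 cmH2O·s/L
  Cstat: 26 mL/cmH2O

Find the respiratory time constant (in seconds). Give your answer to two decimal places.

0.12

τ = R × C = 4.5 × 26 mL/cmH2O = 4.5 × 0.026 L/cmH2O = 0.117 s.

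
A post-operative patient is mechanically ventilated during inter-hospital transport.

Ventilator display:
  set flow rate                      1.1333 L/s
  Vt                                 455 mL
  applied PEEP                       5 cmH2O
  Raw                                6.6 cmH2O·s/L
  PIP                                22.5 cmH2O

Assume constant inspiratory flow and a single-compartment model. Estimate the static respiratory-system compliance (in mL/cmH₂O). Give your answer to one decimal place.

45.4

Equation of motion (constant flow): PIP = Vt/C + R·V̇ + PEEP.
Vt/C = PIP − R·V̇ − PEEP = 22.5 − 6.6×1.1333 − 5 = 22.5 − 7.48 − 5 = 10.02 cmH2O.
C = Vt / 10.02 = 455 / 10.02 = 45.409 mL/cmH2O.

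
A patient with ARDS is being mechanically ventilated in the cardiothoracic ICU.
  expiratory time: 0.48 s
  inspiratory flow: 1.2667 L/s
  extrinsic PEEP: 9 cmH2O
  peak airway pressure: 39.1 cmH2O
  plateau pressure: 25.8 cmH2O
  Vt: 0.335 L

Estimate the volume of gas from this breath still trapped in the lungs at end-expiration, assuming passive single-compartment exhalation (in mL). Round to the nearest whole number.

34

R = (PIP − Pplat)/V̇ = (39.1 − 25.8) / 1.2667 = 13.3/1.2667 = 10.5 cmH2O·s/L.
C = Vt/(Pplat − PEEP) = 335.0 / (25.8 − 9) = 335.0/16.8 = 19.94 mL/cmH2O.
τ = R × C = 10.5 × 0.01994 L/cmH2O = 0.2094 s.
Fraction remaining = e^(−Te/τ) = e^(−0.48/0.2094) = 0.101.
Trapped volume = 335.0 × 0.101 = 33.835 mL.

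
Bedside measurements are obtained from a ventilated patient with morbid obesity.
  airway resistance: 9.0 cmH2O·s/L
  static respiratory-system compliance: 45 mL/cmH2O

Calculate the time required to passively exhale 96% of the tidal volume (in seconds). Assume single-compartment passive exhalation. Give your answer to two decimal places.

τ = R × C = 9.0 × 45 mL/cmH2O = 9.0 × 0.045 L/cmH2O = 0.405 s.
Exhaled fraction f = 1 − e^(−t/τ) → t = −τ·ln(1 − f) = −0.405·ln(0.04) = 1.304 s.

1.30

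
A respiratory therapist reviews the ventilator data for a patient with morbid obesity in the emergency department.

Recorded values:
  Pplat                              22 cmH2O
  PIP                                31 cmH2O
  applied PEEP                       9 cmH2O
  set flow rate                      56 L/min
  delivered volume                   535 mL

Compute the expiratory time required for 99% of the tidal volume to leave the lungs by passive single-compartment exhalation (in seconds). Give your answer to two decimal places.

1.83

Flow: 56 L/min ÷ 60 = 0.9333 L/s.
R = (PIP − Pplat)/V̇ = (31 − 22) / 0.9333 = 9.0/0.9333 = 9.643 cmH2O·s/L.
C = Vt/(Pplat − PEEP) = 535.0 / (22 − 9) = 535.0/13.0 = 41.154 mL/cmH2O.
τ = R × C = 9.643 × 0.04115 L/cmH2O = 0.3968 s.
t = −τ·ln(1 − 0.99) = −0.3968·ln(0.01) = 1.827 s.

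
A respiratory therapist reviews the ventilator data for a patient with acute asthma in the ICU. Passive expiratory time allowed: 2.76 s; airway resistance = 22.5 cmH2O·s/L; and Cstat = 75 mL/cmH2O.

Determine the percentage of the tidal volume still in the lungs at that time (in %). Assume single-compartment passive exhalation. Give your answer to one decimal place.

τ = R × C = 22.5 × 75 mL/cmH2O = 22.5 × 0.075 L/cmH2O = 1.688 s.
Passive exhalation: V(t)/V₀ = e^(−t/τ) = e^(−2.76/1.688) = 0.1949.
Fraction remaining = 0.1949 → 19.49%.

19.5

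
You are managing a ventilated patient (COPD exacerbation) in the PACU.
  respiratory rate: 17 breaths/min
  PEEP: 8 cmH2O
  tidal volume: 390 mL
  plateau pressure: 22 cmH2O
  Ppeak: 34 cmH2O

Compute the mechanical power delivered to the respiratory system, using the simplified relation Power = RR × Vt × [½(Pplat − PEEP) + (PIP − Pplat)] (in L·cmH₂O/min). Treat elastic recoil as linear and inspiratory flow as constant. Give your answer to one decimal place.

126.0

Per-breath work = Vt × [½(Pplat−PEEP) + (PIP−Pplat)] = 0.390 × [0.5×14.0 + 12.0] = 0.390 × 19.0 = 7.41 L·cmH2O.
Power = 17 × 7.41 = 125.97 L·cmH2O/min.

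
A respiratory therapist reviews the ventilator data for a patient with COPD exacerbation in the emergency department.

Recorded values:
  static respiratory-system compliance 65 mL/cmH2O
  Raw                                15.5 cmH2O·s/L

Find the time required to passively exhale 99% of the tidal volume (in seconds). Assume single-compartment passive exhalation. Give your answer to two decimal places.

4.64

τ = R × C = 15.5 × 65 mL/cmH2O = 15.5 × 0.065 L/cmH2O = 1.008 s.
Exhaled fraction f = 1 − e^(−t/τ) → t = −τ·ln(1 − f) = −1.008·ln(0.01) = 4.642 s.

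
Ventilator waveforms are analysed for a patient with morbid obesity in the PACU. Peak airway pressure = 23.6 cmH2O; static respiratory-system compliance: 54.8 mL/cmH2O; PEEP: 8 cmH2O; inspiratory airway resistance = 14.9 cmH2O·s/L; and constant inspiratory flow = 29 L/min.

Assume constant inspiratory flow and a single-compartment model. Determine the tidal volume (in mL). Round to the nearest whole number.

Flow: 29 L/min ÷ 60 = 0.4833 L/s.
Equation of motion (constant flow): PIP = Vt/C + R·V̇ + PEEP.
Vt/C = PIP − R·V̇ − PEEP = 23.6 − 7.201 − 8 = 8.399 cmH2O.
Vt = C × 8.399 = 54.8 × 8.399 = 460.27 mL.

460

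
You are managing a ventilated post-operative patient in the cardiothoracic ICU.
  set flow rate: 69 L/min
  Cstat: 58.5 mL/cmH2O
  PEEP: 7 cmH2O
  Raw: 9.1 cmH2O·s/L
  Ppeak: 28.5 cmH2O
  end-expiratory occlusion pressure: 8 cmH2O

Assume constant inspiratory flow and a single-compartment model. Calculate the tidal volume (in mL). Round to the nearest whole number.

587

Flow: 69 L/min ÷ 60 = 1.15 L/s.
Total PEEP = 8 cmH2O (set 7 + intrinsic 1); this is the baseline alveolar pressure.
Equation of motion (constant flow): PIP = Vt/C + R·V̇ + PEEP.
Vt/C = PIP − R·V̇ − PEEP = 28.5 − 10.465 − 8 = 10.035 cmH2O.
Vt = C × 10.035 = 58.5 × 10.035 = 587.05 mL.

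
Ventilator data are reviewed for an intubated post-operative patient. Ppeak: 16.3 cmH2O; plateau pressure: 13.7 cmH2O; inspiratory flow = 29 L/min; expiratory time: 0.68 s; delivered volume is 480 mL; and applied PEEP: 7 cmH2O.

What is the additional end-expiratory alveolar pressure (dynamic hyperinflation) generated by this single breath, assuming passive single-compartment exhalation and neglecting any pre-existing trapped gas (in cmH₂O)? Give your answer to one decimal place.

Flow: 29 L/min ÷ 60 = 0.4833 L/s.
R = (PIP − Pplat)/V̇ = (16.3 − 13.7) / 0.4833 = 2.6/0.4833 = 5.38 cmH2O·s/L.
C = Vt/(Pplat − PEEP) = 480.0 / (13.7 − 7) = 480.0/6.7 = 71.642 mL/cmH2O.
τ = R × C = 5.38 × 0.07164 L/cmH2O = 0.3854 s.
Fraction remaining = e^(−Te/τ) = e^(−0.68/0.3854) = 0.1713; trapped volume = 480.0 × 0.1713 = 82.224 mL.
Additional alveolar pressure from trapping ≈ V_trapped / C = 82.224 / 71.642 = 1.148 cmH2O.

1.1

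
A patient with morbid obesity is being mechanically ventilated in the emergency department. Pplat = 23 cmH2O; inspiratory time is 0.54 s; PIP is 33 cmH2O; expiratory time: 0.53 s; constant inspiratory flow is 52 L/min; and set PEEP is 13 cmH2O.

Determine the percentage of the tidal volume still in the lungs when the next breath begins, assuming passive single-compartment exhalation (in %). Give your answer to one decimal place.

37.5

Flow: 52 L/min ÷ 60 = 0.8667 L/s.
Vt = flow × Ti = 0.8667 L/s × 0.54 s × 1000 mL/L = 468.02 mL.
R = (PIP − Pplat)/V̇ = (33 − 23) / 0.8667 = 10.0/0.8667 = 11.538 cmH2O·s/L.
C = Vt/(Pplat − PEEP) = 468.02 / (23 − 13) = 468.02/10.0 = 46.802 mL/cmH2O.
τ = R × C = 11.538 × 0.0468 L/cmH2O = 0.54 s.
Fraction remaining at end-expiration = e^(−Te/τ) = e^(−0.53/0.54) = 0.3748 → 37.48%.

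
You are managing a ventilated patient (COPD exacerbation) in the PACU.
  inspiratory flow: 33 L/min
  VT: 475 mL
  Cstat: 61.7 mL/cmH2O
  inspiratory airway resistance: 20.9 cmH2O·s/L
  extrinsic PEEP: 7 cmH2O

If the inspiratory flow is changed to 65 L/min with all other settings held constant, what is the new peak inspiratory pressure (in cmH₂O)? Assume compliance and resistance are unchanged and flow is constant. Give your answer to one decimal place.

37.3

Flow: 33 L/min ÷ 60 = 0.55 L/s.
New flow: 65 L/min ÷ 60 = 1.0833 L/s.
PIP = Vt/C + R·V̇ + PEEP (constant-flow equation of motion).
Only the resistive term changes: ΔPIP = R × ΔV̇ = 20.9 × (1.0833 − 0.55) = 20.9 × 0.5333 = 11.146 cmH2O.
Original PIP = 475/61.7 + 20.9×0.55 + 7 = 26.194 cmH2O; new PIP = 26.194 + (11.146) = 37.34 cmH2O.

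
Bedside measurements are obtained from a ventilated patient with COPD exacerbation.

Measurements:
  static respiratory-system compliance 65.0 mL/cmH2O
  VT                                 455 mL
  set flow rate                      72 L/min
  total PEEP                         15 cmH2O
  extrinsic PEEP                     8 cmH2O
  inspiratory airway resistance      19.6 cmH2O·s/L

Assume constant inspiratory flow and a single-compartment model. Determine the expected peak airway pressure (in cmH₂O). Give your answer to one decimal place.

Flow: 72 L/min ÷ 60 = 1.2 L/s.
Total PEEP = 15 cmH2O (set 8 + intrinsic 7); this is the baseline alveolar pressure.
Equation of motion (constant flow): PIP = Vt/C + R·V̇ + PEEP.
PIP = 455/65.0 + 19.6×1.2 + 15 = 7.0 + 23.52 + 15 = 45.52 cmH2O.

45.5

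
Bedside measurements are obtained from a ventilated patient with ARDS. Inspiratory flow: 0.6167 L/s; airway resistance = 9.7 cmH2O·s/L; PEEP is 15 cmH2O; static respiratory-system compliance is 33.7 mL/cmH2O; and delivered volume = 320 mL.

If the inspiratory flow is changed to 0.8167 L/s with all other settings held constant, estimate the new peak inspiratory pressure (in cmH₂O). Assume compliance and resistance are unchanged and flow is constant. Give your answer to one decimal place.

32.4

PIP = Vt/C + R·V̇ + PEEP (constant-flow equation of motion).
Only the resistive term changes: ΔPIP = R × ΔV̇ = 9.7 × (0.8167 − 0.6167) = 9.7 × 0.2 = 1.94 cmH2O.
Original PIP = 320/33.7 + 9.7×0.6167 + 15 = 30.478 cmH2O; new PIP = 30.478 + (1.94) = 32.418 cmH2O.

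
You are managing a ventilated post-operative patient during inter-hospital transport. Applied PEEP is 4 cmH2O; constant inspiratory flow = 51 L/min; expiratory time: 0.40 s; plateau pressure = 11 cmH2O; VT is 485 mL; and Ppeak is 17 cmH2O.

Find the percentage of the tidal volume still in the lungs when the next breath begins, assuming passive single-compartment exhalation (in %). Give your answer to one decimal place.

Flow: 51 L/min ÷ 60 = 0.85 L/s.
R = (PIP − Pplat)/V̇ = (17 − 11) / 0.85 = 6.0/0.85 = 7.059 cmH2O·s/L.
C = Vt/(Pplat − PEEP) = 485.0 / (11 − 4) = 485.0/7.0 = 69.286 mL/cmH2O.
τ = R × C = 7.059 × 0.06929 L/cmH2O = 0.4891 s.
Fraction remaining at end-expiration = e^(−Te/τ) = e^(−0.40/0.4891) = 0.4414 → 44.14%.

44.1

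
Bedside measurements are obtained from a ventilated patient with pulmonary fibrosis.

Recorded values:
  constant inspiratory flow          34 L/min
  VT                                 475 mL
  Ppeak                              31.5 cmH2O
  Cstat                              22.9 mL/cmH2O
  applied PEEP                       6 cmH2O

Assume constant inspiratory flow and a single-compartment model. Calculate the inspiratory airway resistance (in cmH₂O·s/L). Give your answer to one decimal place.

8.4

Flow: 34 L/min ÷ 60 = 0.5667 L/s.
Equation of motion (constant flow): PIP = Vt/C + R·V̇ + PEEP.
R·V̇ = PIP − Vt/C − PEEP = 31.5 − 475/22.9 − 6 = 31.5 − 20.742 − 6 = 4.758 cmH2O.
R = 4.758 / 0.5667 = 8.396 cmH2O·s/L.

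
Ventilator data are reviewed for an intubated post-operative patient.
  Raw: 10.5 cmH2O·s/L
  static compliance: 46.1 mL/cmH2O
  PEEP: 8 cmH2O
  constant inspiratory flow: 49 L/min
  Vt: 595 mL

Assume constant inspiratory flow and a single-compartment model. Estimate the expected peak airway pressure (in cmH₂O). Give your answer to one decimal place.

Flow: 49 L/min ÷ 60 = 0.8167 L/s.
Equation of motion (constant flow): PIP = Vt/C + R·V̇ + PEEP.
PIP = 595/46.1 + 10.5×0.8167 + 8 = 12.907 + 8.575 + 8 = 29.482 cmH2O.

29.5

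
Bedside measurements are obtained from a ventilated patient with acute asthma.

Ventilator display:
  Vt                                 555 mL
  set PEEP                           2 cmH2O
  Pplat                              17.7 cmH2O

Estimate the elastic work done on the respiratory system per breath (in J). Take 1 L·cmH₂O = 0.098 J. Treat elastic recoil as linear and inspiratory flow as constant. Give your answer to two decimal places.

0.43

Elastic work ≈ ½ × (Pplat − PEEP) × Vt = 0.5 × (17.7 − 2) × 0.555 L = 0.5 × 15.7 × 0.555 = 4.357 L·cmH2O.
× 0.098 J/(L·cmH2O) → 0.427 J.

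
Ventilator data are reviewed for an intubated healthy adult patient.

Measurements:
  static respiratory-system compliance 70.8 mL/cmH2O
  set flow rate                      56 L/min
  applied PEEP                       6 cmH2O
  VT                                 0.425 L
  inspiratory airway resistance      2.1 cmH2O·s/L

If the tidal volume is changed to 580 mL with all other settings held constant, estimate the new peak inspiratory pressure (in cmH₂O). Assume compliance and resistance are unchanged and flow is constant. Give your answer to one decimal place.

16.2

Flow: 56 L/min ÷ 60 = 0.9333 L/s.
PIP = Vt/C + R·V̇ + PEEP (constant-flow equation of motion).
Only the elastic term changes: ΔPIP = ΔVt / C = (580 − 425) / 70.8 = 2.189 cmH2O.
Original PIP = 425/70.8 + 2.1×0.9333 + 6 = 13.963 cmH2O; new PIP = 13.963 + (2.189) = 16.152 cmH2O.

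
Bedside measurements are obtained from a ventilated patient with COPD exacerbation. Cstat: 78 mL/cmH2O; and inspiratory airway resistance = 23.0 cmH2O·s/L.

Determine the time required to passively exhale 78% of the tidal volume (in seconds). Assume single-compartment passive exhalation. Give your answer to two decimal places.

τ = R × C = 23.0 × 78 mL/cmH2O = 23.0 × 0.078 L/cmH2O = 1.794 s.
Exhaled fraction f = 1 − e^(−t/τ) → t = −τ·ln(1 − f) = −1.794·ln(0.22) = 2.716 s.

2.72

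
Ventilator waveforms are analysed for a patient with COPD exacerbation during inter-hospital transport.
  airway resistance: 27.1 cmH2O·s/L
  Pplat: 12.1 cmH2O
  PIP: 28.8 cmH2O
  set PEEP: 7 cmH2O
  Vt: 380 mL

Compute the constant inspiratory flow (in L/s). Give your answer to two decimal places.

0.62

flow = (PIP − Pplat) / Raw = 16.7 / 27.1 = 0.6162 L/s.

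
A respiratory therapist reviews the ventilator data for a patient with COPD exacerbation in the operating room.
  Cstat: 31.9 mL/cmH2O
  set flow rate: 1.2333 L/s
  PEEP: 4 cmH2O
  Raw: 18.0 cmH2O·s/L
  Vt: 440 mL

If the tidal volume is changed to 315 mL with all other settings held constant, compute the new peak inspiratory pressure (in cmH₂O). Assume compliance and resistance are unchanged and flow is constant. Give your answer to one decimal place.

PIP = Vt/C + R·V̇ + PEEP (constant-flow equation of motion).
Only the elastic term changes: ΔPIP = ΔVt / C = (315 − 440) / 31.9 = -3.918 cmH2O.
Original PIP = 440/31.9 + 18.0×1.2333 + 4 = 39.993 cmH2O; new PIP = 39.993 + (-3.918) = 36.075 cmH2O.

36.1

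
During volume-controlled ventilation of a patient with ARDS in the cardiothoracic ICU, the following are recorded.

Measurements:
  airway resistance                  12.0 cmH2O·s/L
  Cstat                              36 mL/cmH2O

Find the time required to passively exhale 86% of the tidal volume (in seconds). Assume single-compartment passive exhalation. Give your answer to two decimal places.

τ = R × C = 12.0 × 36 mL/cmH2O = 12.0 × 0.036 L/cmH2O = 0.432 s.
Exhaled fraction f = 1 − e^(−t/τ) → t = −τ·ln(1 − f) = −0.432·ln(0.14) = 0.8494 s.

0.85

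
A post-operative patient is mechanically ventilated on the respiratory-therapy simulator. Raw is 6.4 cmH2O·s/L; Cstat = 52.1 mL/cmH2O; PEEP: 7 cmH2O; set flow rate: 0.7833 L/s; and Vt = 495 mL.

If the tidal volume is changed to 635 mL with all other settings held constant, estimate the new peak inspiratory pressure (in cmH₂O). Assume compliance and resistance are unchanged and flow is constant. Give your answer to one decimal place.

PIP = Vt/C + R·V̇ + PEEP (constant-flow equation of motion).
Only the elastic term changes: ΔPIP = ΔVt / C = (635 − 495) / 52.1 = 2.687 cmH2O.
Original PIP = 495/52.1 + 6.4×0.7833 + 7 = 21.514 cmH2O; new PIP = 21.514 + (2.687) = 24.201 cmH2O.

24.2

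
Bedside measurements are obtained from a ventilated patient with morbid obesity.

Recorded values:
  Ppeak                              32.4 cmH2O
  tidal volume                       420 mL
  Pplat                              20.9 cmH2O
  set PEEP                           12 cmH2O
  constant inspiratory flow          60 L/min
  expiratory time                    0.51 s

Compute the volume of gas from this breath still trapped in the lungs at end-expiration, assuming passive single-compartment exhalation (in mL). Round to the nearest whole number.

Flow: 60 L/min ÷ 60 = 1 L/s.
R = (PIP − Pplat)/V̇ = (32.4 − 20.9) / 1 = 11.5/1 = 11.5 cmH2O·s/L.
C = Vt/(Pplat − PEEP) = 420.0 / (20.9 − 12) = 420.0/8.9 = 47.191 mL/cmH2O.
τ = R × C = 11.5 × 0.04719 L/cmH2O = 0.5427 s.
Fraction remaining = e^(−Te/τ) = e^(−0.51/0.5427) = 0.3907.
Trapped volume = 420.0 × 0.3907 = 164.09 mL.

164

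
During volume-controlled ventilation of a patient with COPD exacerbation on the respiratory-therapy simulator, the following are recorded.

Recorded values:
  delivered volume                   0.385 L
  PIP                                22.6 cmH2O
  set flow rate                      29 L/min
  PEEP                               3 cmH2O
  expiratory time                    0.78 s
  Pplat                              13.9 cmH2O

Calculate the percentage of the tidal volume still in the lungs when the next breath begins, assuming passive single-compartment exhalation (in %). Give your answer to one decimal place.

29.3

Flow: 29 L/min ÷ 60 = 0.4833 L/s.
R = (PIP − Pplat)/V̇ = (22.6 − 13.9) / 0.4833 = 8.7/0.4833 = 18.001 cmH2O·s/L.
C = Vt/(Pplat − PEEP) = 385.0 / (13.9 − 3) = 385.0/10.9 = 35.321 mL/cmH2O.
τ = R × C = 18.001 × 0.03532 L/cmH2O = 0.6358 s.
Fraction remaining at end-expiration = e^(−Te/τ) = e^(−0.78/0.6358) = 0.2932 → 29.32%.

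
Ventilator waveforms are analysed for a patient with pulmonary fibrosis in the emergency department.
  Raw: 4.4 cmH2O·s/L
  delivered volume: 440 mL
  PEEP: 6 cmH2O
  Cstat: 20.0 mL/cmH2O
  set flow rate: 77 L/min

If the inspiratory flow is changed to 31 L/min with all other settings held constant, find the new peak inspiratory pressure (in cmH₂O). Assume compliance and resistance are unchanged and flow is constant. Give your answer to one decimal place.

Flow: 77 L/min ÷ 60 = 1.2833 L/s.
New flow: 31 L/min ÷ 60 = 0.5167 L/s.
PIP = Vt/C + R·V̇ + PEEP (constant-flow equation of motion).
Only the resistive term changes: ΔPIP = R × ΔV̇ = 4.4 × (0.5167 − 1.2833) = 4.4 × -0.7666 = -3.373 cmH2O.
Original PIP = 440/20.0 + 4.4×1.2833 + 6 = 33.647 cmH2O; new PIP = 33.647 + (-3.373) = 30.274 cmH2O.

30.3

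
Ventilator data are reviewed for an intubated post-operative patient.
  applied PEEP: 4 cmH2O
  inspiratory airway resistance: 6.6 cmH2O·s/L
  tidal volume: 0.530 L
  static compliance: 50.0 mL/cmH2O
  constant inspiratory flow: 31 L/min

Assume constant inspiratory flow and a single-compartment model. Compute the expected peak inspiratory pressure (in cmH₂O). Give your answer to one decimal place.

Flow: 31 L/min ÷ 60 = 0.5167 L/s.
Equation of motion (constant flow): PIP = Vt/C + R·V̇ + PEEP.
PIP = 530/50.0 + 6.6×0.5167 + 4 = 10.6 + 3.41 + 4 = 18.01 cmH2O.

18.0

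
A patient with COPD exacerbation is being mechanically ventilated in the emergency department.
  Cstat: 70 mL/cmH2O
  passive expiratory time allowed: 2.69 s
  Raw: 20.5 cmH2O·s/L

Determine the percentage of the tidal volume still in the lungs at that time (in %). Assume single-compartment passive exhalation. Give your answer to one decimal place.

τ = R × C = 20.5 × 70 mL/cmH2O = 20.5 × 0.070 L/cmH2O = 1.435 s.
Passive exhalation: V(t)/V₀ = e^(−t/τ) = e^(−2.69/1.435) = 0.1534.
Fraction remaining = 0.1534 → 15.34%.

15.3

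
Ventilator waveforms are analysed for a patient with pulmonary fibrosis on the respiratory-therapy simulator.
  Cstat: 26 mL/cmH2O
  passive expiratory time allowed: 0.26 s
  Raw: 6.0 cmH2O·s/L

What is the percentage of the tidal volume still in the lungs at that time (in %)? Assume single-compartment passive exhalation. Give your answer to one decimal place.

18.9

τ = R × C = 6.0 × 26 mL/cmH2O = 6.0 × 0.026 L/cmH2O = 0.156 s.
Passive exhalation: V(t)/V₀ = e^(−t/τ) = e^(−0.26/0.156) = 0.1889.
Fraction remaining = 0.1889 → 18.89%.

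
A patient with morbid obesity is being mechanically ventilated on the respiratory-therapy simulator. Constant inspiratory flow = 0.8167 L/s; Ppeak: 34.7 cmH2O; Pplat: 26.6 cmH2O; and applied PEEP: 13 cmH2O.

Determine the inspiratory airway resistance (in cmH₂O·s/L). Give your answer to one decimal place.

9.9

Raw = (PIP − Pplat) / flow = (34.7 − 26.6) / 0.8167 = 8.1 / 0.8167 = 9.918 cmH2O·s/L.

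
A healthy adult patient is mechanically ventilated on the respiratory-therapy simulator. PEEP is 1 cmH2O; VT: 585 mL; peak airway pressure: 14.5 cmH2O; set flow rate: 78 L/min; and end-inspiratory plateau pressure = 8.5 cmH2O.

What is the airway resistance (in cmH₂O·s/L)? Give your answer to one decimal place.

Flow: 78 L/min ÷ 60 = 1.3 L/s.
Raw = (PIP − Pplat) / flow = (14.5 − 8.5) / 1.3 = 6.0 / 1.3 = 4.615 cmH2O·s/L.

4.6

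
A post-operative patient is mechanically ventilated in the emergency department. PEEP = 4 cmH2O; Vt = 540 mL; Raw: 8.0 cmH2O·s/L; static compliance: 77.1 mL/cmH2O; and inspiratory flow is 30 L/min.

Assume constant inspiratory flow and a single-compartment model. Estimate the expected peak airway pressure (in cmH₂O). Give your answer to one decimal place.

Flow: 30 L/min ÷ 60 = 0.5 L/s.
Equation of motion (constant flow): PIP = Vt/C + R·V̇ + PEEP.
PIP = 540/77.1 + 8.0×0.5 + 4 = 7.004 + 4.0 + 4 = 15.004 cmH2O.

15.0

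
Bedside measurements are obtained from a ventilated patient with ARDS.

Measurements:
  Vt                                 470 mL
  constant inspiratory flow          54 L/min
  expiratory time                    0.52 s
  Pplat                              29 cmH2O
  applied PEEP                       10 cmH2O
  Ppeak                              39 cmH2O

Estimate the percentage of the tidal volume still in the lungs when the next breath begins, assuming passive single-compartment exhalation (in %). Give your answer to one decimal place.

15.1

Flow: 54 L/min ÷ 60 = 0.9 L/s.
R = (PIP − Pplat)/V̇ = (39 − 29) / 0.9 = 10.0/0.9 = 11.111 cmH2O·s/L.
C = Vt/(Pplat − PEEP) = 470.0 / (29 − 10) = 470.0/19.0 = 24.737 mL/cmH2O.
τ = R × C = 11.111 × 0.02474 L/cmH2O = 0.2749 s.
Fraction remaining at end-expiration = e^(−Te/τ) = e^(−0.52/0.2749) = 0.1508 → 15.08%.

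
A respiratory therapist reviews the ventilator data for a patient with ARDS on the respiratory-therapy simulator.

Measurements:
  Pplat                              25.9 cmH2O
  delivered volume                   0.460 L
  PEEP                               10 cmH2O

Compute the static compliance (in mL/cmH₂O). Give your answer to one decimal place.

28.9

Cstat = Vt / (Pplat − PEEP) = 460 / (25.9 − 10) = 460 / 15.9 = 28.931 mL/cmH2O.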